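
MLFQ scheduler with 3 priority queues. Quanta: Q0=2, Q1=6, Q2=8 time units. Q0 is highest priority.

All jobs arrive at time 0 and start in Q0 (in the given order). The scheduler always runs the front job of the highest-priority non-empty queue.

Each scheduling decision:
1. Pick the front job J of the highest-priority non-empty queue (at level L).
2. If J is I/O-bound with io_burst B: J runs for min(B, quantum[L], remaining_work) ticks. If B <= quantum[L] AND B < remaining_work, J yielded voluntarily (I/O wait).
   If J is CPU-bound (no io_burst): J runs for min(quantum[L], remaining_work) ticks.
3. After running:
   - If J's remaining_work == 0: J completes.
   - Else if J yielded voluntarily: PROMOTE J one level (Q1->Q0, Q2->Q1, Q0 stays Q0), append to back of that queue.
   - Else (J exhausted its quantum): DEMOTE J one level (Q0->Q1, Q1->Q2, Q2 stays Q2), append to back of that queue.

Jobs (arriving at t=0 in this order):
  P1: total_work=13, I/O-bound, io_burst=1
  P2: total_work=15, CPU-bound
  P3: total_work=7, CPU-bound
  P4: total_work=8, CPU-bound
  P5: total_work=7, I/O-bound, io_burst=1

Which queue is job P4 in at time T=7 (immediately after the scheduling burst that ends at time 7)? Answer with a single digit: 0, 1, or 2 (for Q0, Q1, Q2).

Answer: 1

Derivation:
t=0-1: P1@Q0 runs 1, rem=12, I/O yield, promote→Q0. Q0=[P2,P3,P4,P5,P1] Q1=[] Q2=[]
t=1-3: P2@Q0 runs 2, rem=13, quantum used, demote→Q1. Q0=[P3,P4,P5,P1] Q1=[P2] Q2=[]
t=3-5: P3@Q0 runs 2, rem=5, quantum used, demote→Q1. Q0=[P4,P5,P1] Q1=[P2,P3] Q2=[]
t=5-7: P4@Q0 runs 2, rem=6, quantum used, demote→Q1. Q0=[P5,P1] Q1=[P2,P3,P4] Q2=[]
t=7-8: P5@Q0 runs 1, rem=6, I/O yield, promote→Q0. Q0=[P1,P5] Q1=[P2,P3,P4] Q2=[]
t=8-9: P1@Q0 runs 1, rem=11, I/O yield, promote→Q0. Q0=[P5,P1] Q1=[P2,P3,P4] Q2=[]
t=9-10: P5@Q0 runs 1, rem=5, I/O yield, promote→Q0. Q0=[P1,P5] Q1=[P2,P3,P4] Q2=[]
t=10-11: P1@Q0 runs 1, rem=10, I/O yield, promote→Q0. Q0=[P5,P1] Q1=[P2,P3,P4] Q2=[]
t=11-12: P5@Q0 runs 1, rem=4, I/O yield, promote→Q0. Q0=[P1,P5] Q1=[P2,P3,P4] Q2=[]
t=12-13: P1@Q0 runs 1, rem=9, I/O yield, promote→Q0. Q0=[P5,P1] Q1=[P2,P3,P4] Q2=[]
t=13-14: P5@Q0 runs 1, rem=3, I/O yield, promote→Q0. Q0=[P1,P5] Q1=[P2,P3,P4] Q2=[]
t=14-15: P1@Q0 runs 1, rem=8, I/O yield, promote→Q0. Q0=[P5,P1] Q1=[P2,P3,P4] Q2=[]
t=15-16: P5@Q0 runs 1, rem=2, I/O yield, promote→Q0. Q0=[P1,P5] Q1=[P2,P3,P4] Q2=[]
t=16-17: P1@Q0 runs 1, rem=7, I/O yield, promote→Q0. Q0=[P5,P1] Q1=[P2,P3,P4] Q2=[]
t=17-18: P5@Q0 runs 1, rem=1, I/O yield, promote→Q0. Q0=[P1,P5] Q1=[P2,P3,P4] Q2=[]
t=18-19: P1@Q0 runs 1, rem=6, I/O yield, promote→Q0. Q0=[P5,P1] Q1=[P2,P3,P4] Q2=[]
t=19-20: P5@Q0 runs 1, rem=0, completes. Q0=[P1] Q1=[P2,P3,P4] Q2=[]
t=20-21: P1@Q0 runs 1, rem=5, I/O yield, promote→Q0. Q0=[P1] Q1=[P2,P3,P4] Q2=[]
t=21-22: P1@Q0 runs 1, rem=4, I/O yield, promote→Q0. Q0=[P1] Q1=[P2,P3,P4] Q2=[]
t=22-23: P1@Q0 runs 1, rem=3, I/O yield, promote→Q0. Q0=[P1] Q1=[P2,P3,P4] Q2=[]
t=23-24: P1@Q0 runs 1, rem=2, I/O yield, promote→Q0. Q0=[P1] Q1=[P2,P3,P4] Q2=[]
t=24-25: P1@Q0 runs 1, rem=1, I/O yield, promote→Q0. Q0=[P1] Q1=[P2,P3,P4] Q2=[]
t=25-26: P1@Q0 runs 1, rem=0, completes. Q0=[] Q1=[P2,P3,P4] Q2=[]
t=26-32: P2@Q1 runs 6, rem=7, quantum used, demote→Q2. Q0=[] Q1=[P3,P4] Q2=[P2]
t=32-37: P3@Q1 runs 5, rem=0, completes. Q0=[] Q1=[P4] Q2=[P2]
t=37-43: P4@Q1 runs 6, rem=0, completes. Q0=[] Q1=[] Q2=[P2]
t=43-50: P2@Q2 runs 7, rem=0, completes. Q0=[] Q1=[] Q2=[]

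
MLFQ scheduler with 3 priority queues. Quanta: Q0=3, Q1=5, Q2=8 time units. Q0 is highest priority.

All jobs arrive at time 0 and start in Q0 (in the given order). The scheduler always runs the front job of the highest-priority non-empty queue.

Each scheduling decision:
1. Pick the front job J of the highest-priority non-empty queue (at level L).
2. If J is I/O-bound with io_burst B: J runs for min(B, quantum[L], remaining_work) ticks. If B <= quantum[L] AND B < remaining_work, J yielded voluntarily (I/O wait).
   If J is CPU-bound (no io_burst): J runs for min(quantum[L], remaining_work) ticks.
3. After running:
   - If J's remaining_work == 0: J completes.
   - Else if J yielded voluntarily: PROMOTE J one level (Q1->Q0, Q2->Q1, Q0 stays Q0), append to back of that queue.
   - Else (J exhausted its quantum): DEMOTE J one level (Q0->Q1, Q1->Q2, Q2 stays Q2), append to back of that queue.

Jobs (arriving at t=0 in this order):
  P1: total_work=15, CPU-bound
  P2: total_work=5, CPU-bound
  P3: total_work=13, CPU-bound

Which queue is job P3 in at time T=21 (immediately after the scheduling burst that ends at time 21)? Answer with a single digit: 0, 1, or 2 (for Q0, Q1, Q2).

Answer: 2

Derivation:
t=0-3: P1@Q0 runs 3, rem=12, quantum used, demote→Q1. Q0=[P2,P3] Q1=[P1] Q2=[]
t=3-6: P2@Q0 runs 3, rem=2, quantum used, demote→Q1. Q0=[P3] Q1=[P1,P2] Q2=[]
t=6-9: P3@Q0 runs 3, rem=10, quantum used, demote→Q1. Q0=[] Q1=[P1,P2,P3] Q2=[]
t=9-14: P1@Q1 runs 5, rem=7, quantum used, demote→Q2. Q0=[] Q1=[P2,P3] Q2=[P1]
t=14-16: P2@Q1 runs 2, rem=0, completes. Q0=[] Q1=[P3] Q2=[P1]
t=16-21: P3@Q1 runs 5, rem=5, quantum used, demote→Q2. Q0=[] Q1=[] Q2=[P1,P3]
t=21-28: P1@Q2 runs 7, rem=0, completes. Q0=[] Q1=[] Q2=[P3]
t=28-33: P3@Q2 runs 5, rem=0, completes. Q0=[] Q1=[] Q2=[]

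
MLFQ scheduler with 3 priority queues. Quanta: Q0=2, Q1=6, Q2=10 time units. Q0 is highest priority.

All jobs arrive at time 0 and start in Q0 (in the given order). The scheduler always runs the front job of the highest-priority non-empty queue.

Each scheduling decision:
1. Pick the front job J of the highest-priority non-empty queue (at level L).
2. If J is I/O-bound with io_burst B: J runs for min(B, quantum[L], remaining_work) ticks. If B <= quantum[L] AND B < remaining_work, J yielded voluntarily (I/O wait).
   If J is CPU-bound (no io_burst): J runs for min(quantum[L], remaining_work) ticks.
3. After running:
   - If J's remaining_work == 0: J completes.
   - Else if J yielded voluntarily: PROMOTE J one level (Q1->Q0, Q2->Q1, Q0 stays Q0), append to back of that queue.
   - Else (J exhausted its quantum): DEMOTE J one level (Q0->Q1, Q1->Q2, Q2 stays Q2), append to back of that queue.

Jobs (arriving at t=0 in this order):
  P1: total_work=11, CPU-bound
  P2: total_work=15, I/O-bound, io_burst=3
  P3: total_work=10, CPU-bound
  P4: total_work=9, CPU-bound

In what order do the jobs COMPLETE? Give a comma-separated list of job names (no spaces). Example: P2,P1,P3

Answer: P2,P1,P3,P4

Derivation:
t=0-2: P1@Q0 runs 2, rem=9, quantum used, demote→Q1. Q0=[P2,P3,P4] Q1=[P1] Q2=[]
t=2-4: P2@Q0 runs 2, rem=13, quantum used, demote→Q1. Q0=[P3,P4] Q1=[P1,P2] Q2=[]
t=4-6: P3@Q0 runs 2, rem=8, quantum used, demote→Q1. Q0=[P4] Q1=[P1,P2,P3] Q2=[]
t=6-8: P4@Q0 runs 2, rem=7, quantum used, demote→Q1. Q0=[] Q1=[P1,P2,P3,P4] Q2=[]
t=8-14: P1@Q1 runs 6, rem=3, quantum used, demote→Q2. Q0=[] Q1=[P2,P3,P4] Q2=[P1]
t=14-17: P2@Q1 runs 3, rem=10, I/O yield, promote→Q0. Q0=[P2] Q1=[P3,P4] Q2=[P1]
t=17-19: P2@Q0 runs 2, rem=8, quantum used, demote→Q1. Q0=[] Q1=[P3,P4,P2] Q2=[P1]
t=19-25: P3@Q1 runs 6, rem=2, quantum used, demote→Q2. Q0=[] Q1=[P4,P2] Q2=[P1,P3]
t=25-31: P4@Q1 runs 6, rem=1, quantum used, demote→Q2. Q0=[] Q1=[P2] Q2=[P1,P3,P4]
t=31-34: P2@Q1 runs 3, rem=5, I/O yield, promote→Q0. Q0=[P2] Q1=[] Q2=[P1,P3,P4]
t=34-36: P2@Q0 runs 2, rem=3, quantum used, demote→Q1. Q0=[] Q1=[P2] Q2=[P1,P3,P4]
t=36-39: P2@Q1 runs 3, rem=0, completes. Q0=[] Q1=[] Q2=[P1,P3,P4]
t=39-42: P1@Q2 runs 3, rem=0, completes. Q0=[] Q1=[] Q2=[P3,P4]
t=42-44: P3@Q2 runs 2, rem=0, completes. Q0=[] Q1=[] Q2=[P4]
t=44-45: P4@Q2 runs 1, rem=0, completes. Q0=[] Q1=[] Q2=[]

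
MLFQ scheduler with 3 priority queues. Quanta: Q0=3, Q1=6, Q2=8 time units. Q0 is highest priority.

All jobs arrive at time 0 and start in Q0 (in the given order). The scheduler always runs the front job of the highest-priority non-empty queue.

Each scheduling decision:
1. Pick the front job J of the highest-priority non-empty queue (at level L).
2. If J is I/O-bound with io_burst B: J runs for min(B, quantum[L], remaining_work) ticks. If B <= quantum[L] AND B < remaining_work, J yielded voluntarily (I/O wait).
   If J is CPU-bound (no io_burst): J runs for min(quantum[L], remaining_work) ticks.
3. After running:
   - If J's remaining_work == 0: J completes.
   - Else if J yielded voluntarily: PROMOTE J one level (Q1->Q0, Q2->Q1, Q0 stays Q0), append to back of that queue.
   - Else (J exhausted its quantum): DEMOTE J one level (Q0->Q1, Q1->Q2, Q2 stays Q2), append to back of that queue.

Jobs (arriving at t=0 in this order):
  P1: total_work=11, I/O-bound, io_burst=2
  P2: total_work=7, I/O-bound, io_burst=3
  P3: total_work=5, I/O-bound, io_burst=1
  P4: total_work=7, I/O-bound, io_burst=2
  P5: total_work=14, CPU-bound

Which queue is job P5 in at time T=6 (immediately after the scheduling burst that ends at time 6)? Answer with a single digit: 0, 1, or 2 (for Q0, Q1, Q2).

t=0-2: P1@Q0 runs 2, rem=9, I/O yield, promote→Q0. Q0=[P2,P3,P4,P5,P1] Q1=[] Q2=[]
t=2-5: P2@Q0 runs 3, rem=4, I/O yield, promote→Q0. Q0=[P3,P4,P5,P1,P2] Q1=[] Q2=[]
t=5-6: P3@Q0 runs 1, rem=4, I/O yield, promote→Q0. Q0=[P4,P5,P1,P2,P3] Q1=[] Q2=[]
t=6-8: P4@Q0 runs 2, rem=5, I/O yield, promote→Q0. Q0=[P5,P1,P2,P3,P4] Q1=[] Q2=[]
t=8-11: P5@Q0 runs 3, rem=11, quantum used, demote→Q1. Q0=[P1,P2,P3,P4] Q1=[P5] Q2=[]
t=11-13: P1@Q0 runs 2, rem=7, I/O yield, promote→Q0. Q0=[P2,P3,P4,P1] Q1=[P5] Q2=[]
t=13-16: P2@Q0 runs 3, rem=1, I/O yield, promote→Q0. Q0=[P3,P4,P1,P2] Q1=[P5] Q2=[]
t=16-17: P3@Q0 runs 1, rem=3, I/O yield, promote→Q0. Q0=[P4,P1,P2,P3] Q1=[P5] Q2=[]
t=17-19: P4@Q0 runs 2, rem=3, I/O yield, promote→Q0. Q0=[P1,P2,P3,P4] Q1=[P5] Q2=[]
t=19-21: P1@Q0 runs 2, rem=5, I/O yield, promote→Q0. Q0=[P2,P3,P4,P1] Q1=[P5] Q2=[]
t=21-22: P2@Q0 runs 1, rem=0, completes. Q0=[P3,P4,P1] Q1=[P5] Q2=[]
t=22-23: P3@Q0 runs 1, rem=2, I/O yield, promote→Q0. Q0=[P4,P1,P3] Q1=[P5] Q2=[]
t=23-25: P4@Q0 runs 2, rem=1, I/O yield, promote→Q0. Q0=[P1,P3,P4] Q1=[P5] Q2=[]
t=25-27: P1@Q0 runs 2, rem=3, I/O yield, promote→Q0. Q0=[P3,P4,P1] Q1=[P5] Q2=[]
t=27-28: P3@Q0 runs 1, rem=1, I/O yield, promote→Q0. Q0=[P4,P1,P3] Q1=[P5] Q2=[]
t=28-29: P4@Q0 runs 1, rem=0, completes. Q0=[P1,P3] Q1=[P5] Q2=[]
t=29-31: P1@Q0 runs 2, rem=1, I/O yield, promote→Q0. Q0=[P3,P1] Q1=[P5] Q2=[]
t=31-32: P3@Q0 runs 1, rem=0, completes. Q0=[P1] Q1=[P5] Q2=[]
t=32-33: P1@Q0 runs 1, rem=0, completes. Q0=[] Q1=[P5] Q2=[]
t=33-39: P5@Q1 runs 6, rem=5, quantum used, demote→Q2. Q0=[] Q1=[] Q2=[P5]
t=39-44: P5@Q2 runs 5, rem=0, completes. Q0=[] Q1=[] Q2=[]

Answer: 0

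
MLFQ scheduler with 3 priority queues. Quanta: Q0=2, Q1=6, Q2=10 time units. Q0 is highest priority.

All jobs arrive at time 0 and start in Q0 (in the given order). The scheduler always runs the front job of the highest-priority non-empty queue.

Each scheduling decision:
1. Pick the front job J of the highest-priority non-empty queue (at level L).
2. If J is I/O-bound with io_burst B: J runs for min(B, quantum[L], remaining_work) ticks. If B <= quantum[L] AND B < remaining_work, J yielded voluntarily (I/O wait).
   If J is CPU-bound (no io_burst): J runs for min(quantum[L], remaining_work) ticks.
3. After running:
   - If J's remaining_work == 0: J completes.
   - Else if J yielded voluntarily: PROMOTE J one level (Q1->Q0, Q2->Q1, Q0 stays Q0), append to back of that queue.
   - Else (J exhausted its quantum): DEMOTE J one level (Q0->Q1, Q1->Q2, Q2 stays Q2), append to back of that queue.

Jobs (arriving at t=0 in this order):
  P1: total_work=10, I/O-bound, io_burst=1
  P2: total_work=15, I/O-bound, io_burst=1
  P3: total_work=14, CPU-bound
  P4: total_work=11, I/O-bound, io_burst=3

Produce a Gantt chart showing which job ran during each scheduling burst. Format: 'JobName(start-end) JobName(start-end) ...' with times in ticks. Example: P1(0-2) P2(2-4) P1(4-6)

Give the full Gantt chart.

t=0-1: P1@Q0 runs 1, rem=9, I/O yield, promote→Q0. Q0=[P2,P3,P4,P1] Q1=[] Q2=[]
t=1-2: P2@Q0 runs 1, rem=14, I/O yield, promote→Q0. Q0=[P3,P4,P1,P2] Q1=[] Q2=[]
t=2-4: P3@Q0 runs 2, rem=12, quantum used, demote→Q1. Q0=[P4,P1,P2] Q1=[P3] Q2=[]
t=4-6: P4@Q0 runs 2, rem=9, quantum used, demote→Q1. Q0=[P1,P2] Q1=[P3,P4] Q2=[]
t=6-7: P1@Q0 runs 1, rem=8, I/O yield, promote→Q0. Q0=[P2,P1] Q1=[P3,P4] Q2=[]
t=7-8: P2@Q0 runs 1, rem=13, I/O yield, promote→Q0. Q0=[P1,P2] Q1=[P3,P4] Q2=[]
t=8-9: P1@Q0 runs 1, rem=7, I/O yield, promote→Q0. Q0=[P2,P1] Q1=[P3,P4] Q2=[]
t=9-10: P2@Q0 runs 1, rem=12, I/O yield, promote→Q0. Q0=[P1,P2] Q1=[P3,P4] Q2=[]
t=10-11: P1@Q0 runs 1, rem=6, I/O yield, promote→Q0. Q0=[P2,P1] Q1=[P3,P4] Q2=[]
t=11-12: P2@Q0 runs 1, rem=11, I/O yield, promote→Q0. Q0=[P1,P2] Q1=[P3,P4] Q2=[]
t=12-13: P1@Q0 runs 1, rem=5, I/O yield, promote→Q0. Q0=[P2,P1] Q1=[P3,P4] Q2=[]
t=13-14: P2@Q0 runs 1, rem=10, I/O yield, promote→Q0. Q0=[P1,P2] Q1=[P3,P4] Q2=[]
t=14-15: P1@Q0 runs 1, rem=4, I/O yield, promote→Q0. Q0=[P2,P1] Q1=[P3,P4] Q2=[]
t=15-16: P2@Q0 runs 1, rem=9, I/O yield, promote→Q0. Q0=[P1,P2] Q1=[P3,P4] Q2=[]
t=16-17: P1@Q0 runs 1, rem=3, I/O yield, promote→Q0. Q0=[P2,P1] Q1=[P3,P4] Q2=[]
t=17-18: P2@Q0 runs 1, rem=8, I/O yield, promote→Q0. Q0=[P1,P2] Q1=[P3,P4] Q2=[]
t=18-19: P1@Q0 runs 1, rem=2, I/O yield, promote→Q0. Q0=[P2,P1] Q1=[P3,P4] Q2=[]
t=19-20: P2@Q0 runs 1, rem=7, I/O yield, promote→Q0. Q0=[P1,P2] Q1=[P3,P4] Q2=[]
t=20-21: P1@Q0 runs 1, rem=1, I/O yield, promote→Q0. Q0=[P2,P1] Q1=[P3,P4] Q2=[]
t=21-22: P2@Q0 runs 1, rem=6, I/O yield, promote→Q0. Q0=[P1,P2] Q1=[P3,P4] Q2=[]
t=22-23: P1@Q0 runs 1, rem=0, completes. Q0=[P2] Q1=[P3,P4] Q2=[]
t=23-24: P2@Q0 runs 1, rem=5, I/O yield, promote→Q0. Q0=[P2] Q1=[P3,P4] Q2=[]
t=24-25: P2@Q0 runs 1, rem=4, I/O yield, promote→Q0. Q0=[P2] Q1=[P3,P4] Q2=[]
t=25-26: P2@Q0 runs 1, rem=3, I/O yield, promote→Q0. Q0=[P2] Q1=[P3,P4] Q2=[]
t=26-27: P2@Q0 runs 1, rem=2, I/O yield, promote→Q0. Q0=[P2] Q1=[P3,P4] Q2=[]
t=27-28: P2@Q0 runs 1, rem=1, I/O yield, promote→Q0. Q0=[P2] Q1=[P3,P4] Q2=[]
t=28-29: P2@Q0 runs 1, rem=0, completes. Q0=[] Q1=[P3,P4] Q2=[]
t=29-35: P3@Q1 runs 6, rem=6, quantum used, demote→Q2. Q0=[] Q1=[P4] Q2=[P3]
t=35-38: P4@Q1 runs 3, rem=6, I/O yield, promote→Q0. Q0=[P4] Q1=[] Q2=[P3]
t=38-40: P4@Q0 runs 2, rem=4, quantum used, demote→Q1. Q0=[] Q1=[P4] Q2=[P3]
t=40-43: P4@Q1 runs 3, rem=1, I/O yield, promote→Q0. Q0=[P4] Q1=[] Q2=[P3]
t=43-44: P4@Q0 runs 1, rem=0, completes. Q0=[] Q1=[] Q2=[P3]
t=44-50: P3@Q2 runs 6, rem=0, completes. Q0=[] Q1=[] Q2=[]

Answer: P1(0-1) P2(1-2) P3(2-4) P4(4-6) P1(6-7) P2(7-8) P1(8-9) P2(9-10) P1(10-11) P2(11-12) P1(12-13) P2(13-14) P1(14-15) P2(15-16) P1(16-17) P2(17-18) P1(18-19) P2(19-20) P1(20-21) P2(21-22) P1(22-23) P2(23-24) P2(24-25) P2(25-26) P2(26-27) P2(27-28) P2(28-29) P3(29-35) P4(35-38) P4(38-40) P4(40-43) P4(43-44) P3(44-50)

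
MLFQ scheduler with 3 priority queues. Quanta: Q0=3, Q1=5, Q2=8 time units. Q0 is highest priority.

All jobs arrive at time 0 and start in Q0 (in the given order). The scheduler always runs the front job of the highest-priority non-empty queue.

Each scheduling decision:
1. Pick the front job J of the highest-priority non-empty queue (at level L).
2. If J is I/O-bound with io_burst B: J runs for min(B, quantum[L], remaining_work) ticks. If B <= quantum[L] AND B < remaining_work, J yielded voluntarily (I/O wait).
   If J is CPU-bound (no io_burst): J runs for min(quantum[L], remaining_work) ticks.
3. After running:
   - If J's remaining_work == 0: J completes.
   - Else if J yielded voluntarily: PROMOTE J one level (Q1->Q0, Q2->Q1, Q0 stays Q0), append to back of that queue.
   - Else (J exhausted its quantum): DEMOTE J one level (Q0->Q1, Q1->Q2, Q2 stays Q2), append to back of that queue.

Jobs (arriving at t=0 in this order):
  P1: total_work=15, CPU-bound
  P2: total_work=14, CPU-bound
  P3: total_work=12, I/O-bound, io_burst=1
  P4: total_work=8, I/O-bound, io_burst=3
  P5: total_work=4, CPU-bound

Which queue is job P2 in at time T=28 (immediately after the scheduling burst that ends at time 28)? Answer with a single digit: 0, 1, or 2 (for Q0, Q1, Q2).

Answer: 1

Derivation:
t=0-3: P1@Q0 runs 3, rem=12, quantum used, demote→Q1. Q0=[P2,P3,P4,P5] Q1=[P1] Q2=[]
t=3-6: P2@Q0 runs 3, rem=11, quantum used, demote→Q1. Q0=[P3,P4,P5] Q1=[P1,P2] Q2=[]
t=6-7: P3@Q0 runs 1, rem=11, I/O yield, promote→Q0. Q0=[P4,P5,P3] Q1=[P1,P2] Q2=[]
t=7-10: P4@Q0 runs 3, rem=5, I/O yield, promote→Q0. Q0=[P5,P3,P4] Q1=[P1,P2] Q2=[]
t=10-13: P5@Q0 runs 3, rem=1, quantum used, demote→Q1. Q0=[P3,P4] Q1=[P1,P2,P5] Q2=[]
t=13-14: P3@Q0 runs 1, rem=10, I/O yield, promote→Q0. Q0=[P4,P3] Q1=[P1,P2,P5] Q2=[]
t=14-17: P4@Q0 runs 3, rem=2, I/O yield, promote→Q0. Q0=[P3,P4] Q1=[P1,P2,P5] Q2=[]
t=17-18: P3@Q0 runs 1, rem=9, I/O yield, promote→Q0. Q0=[P4,P3] Q1=[P1,P2,P5] Q2=[]
t=18-20: P4@Q0 runs 2, rem=0, completes. Q0=[P3] Q1=[P1,P2,P5] Q2=[]
t=20-21: P3@Q0 runs 1, rem=8, I/O yield, promote→Q0. Q0=[P3] Q1=[P1,P2,P5] Q2=[]
t=21-22: P3@Q0 runs 1, rem=7, I/O yield, promote→Q0. Q0=[P3] Q1=[P1,P2,P5] Q2=[]
t=22-23: P3@Q0 runs 1, rem=6, I/O yield, promote→Q0. Q0=[P3] Q1=[P1,P2,P5] Q2=[]
t=23-24: P3@Q0 runs 1, rem=5, I/O yield, promote→Q0. Q0=[P3] Q1=[P1,P2,P5] Q2=[]
t=24-25: P3@Q0 runs 1, rem=4, I/O yield, promote→Q0. Q0=[P3] Q1=[P1,P2,P5] Q2=[]
t=25-26: P3@Q0 runs 1, rem=3, I/O yield, promote→Q0. Q0=[P3] Q1=[P1,P2,P5] Q2=[]
t=26-27: P3@Q0 runs 1, rem=2, I/O yield, promote→Q0. Q0=[P3] Q1=[P1,P2,P5] Q2=[]
t=27-28: P3@Q0 runs 1, rem=1, I/O yield, promote→Q0. Q0=[P3] Q1=[P1,P2,P5] Q2=[]
t=28-29: P3@Q0 runs 1, rem=0, completes. Q0=[] Q1=[P1,P2,P5] Q2=[]
t=29-34: P1@Q1 runs 5, rem=7, quantum used, demote→Q2. Q0=[] Q1=[P2,P5] Q2=[P1]
t=34-39: P2@Q1 runs 5, rem=6, quantum used, demote→Q2. Q0=[] Q1=[P5] Q2=[P1,P2]
t=39-40: P5@Q1 runs 1, rem=0, completes. Q0=[] Q1=[] Q2=[P1,P2]
t=40-47: P1@Q2 runs 7, rem=0, completes. Q0=[] Q1=[] Q2=[P2]
t=47-53: P2@Q2 runs 6, rem=0, completes. Q0=[] Q1=[] Q2=[]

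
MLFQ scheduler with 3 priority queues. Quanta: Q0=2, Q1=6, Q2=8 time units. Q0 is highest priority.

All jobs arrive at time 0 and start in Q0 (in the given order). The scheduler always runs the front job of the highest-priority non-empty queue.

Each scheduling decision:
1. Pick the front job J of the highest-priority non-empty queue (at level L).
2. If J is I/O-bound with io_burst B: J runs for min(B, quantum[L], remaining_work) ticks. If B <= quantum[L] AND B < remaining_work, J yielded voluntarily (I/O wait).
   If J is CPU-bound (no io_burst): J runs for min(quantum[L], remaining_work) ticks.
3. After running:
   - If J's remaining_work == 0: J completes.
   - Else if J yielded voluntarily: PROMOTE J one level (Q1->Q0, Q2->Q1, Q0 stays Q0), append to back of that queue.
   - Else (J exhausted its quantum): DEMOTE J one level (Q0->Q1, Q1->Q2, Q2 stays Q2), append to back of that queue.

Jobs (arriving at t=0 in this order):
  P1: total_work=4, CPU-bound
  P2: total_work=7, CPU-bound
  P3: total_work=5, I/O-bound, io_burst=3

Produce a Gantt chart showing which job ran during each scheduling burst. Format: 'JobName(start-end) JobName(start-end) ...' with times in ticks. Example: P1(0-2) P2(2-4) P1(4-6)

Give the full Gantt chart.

t=0-2: P1@Q0 runs 2, rem=2, quantum used, demote→Q1. Q0=[P2,P3] Q1=[P1] Q2=[]
t=2-4: P2@Q0 runs 2, rem=5, quantum used, demote→Q1. Q0=[P3] Q1=[P1,P2] Q2=[]
t=4-6: P3@Q0 runs 2, rem=3, quantum used, demote→Q1. Q0=[] Q1=[P1,P2,P3] Q2=[]
t=6-8: P1@Q1 runs 2, rem=0, completes. Q0=[] Q1=[P2,P3] Q2=[]
t=8-13: P2@Q1 runs 5, rem=0, completes. Q0=[] Q1=[P3] Q2=[]
t=13-16: P3@Q1 runs 3, rem=0, completes. Q0=[] Q1=[] Q2=[]

Answer: P1(0-2) P2(2-4) P3(4-6) P1(6-8) P2(8-13) P3(13-16)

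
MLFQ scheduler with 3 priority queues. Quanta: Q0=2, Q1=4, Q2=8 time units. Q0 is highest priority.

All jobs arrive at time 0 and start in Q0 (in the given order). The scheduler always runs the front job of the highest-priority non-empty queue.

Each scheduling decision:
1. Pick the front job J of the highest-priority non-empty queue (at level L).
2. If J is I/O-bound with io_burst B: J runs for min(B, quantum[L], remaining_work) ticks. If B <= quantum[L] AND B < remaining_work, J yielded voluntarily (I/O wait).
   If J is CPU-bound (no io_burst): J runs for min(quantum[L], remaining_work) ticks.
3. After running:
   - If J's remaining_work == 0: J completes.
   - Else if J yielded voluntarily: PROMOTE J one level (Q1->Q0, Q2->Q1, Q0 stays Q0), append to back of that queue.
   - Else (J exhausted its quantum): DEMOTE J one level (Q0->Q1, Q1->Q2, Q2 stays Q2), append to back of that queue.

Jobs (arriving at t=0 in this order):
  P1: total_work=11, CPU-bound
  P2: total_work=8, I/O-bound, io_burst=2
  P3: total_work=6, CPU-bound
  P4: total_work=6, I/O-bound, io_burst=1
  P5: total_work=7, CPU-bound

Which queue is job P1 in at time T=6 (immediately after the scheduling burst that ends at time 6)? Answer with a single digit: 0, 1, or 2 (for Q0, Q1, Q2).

t=0-2: P1@Q0 runs 2, rem=9, quantum used, demote→Q1. Q0=[P2,P3,P4,P5] Q1=[P1] Q2=[]
t=2-4: P2@Q0 runs 2, rem=6, I/O yield, promote→Q0. Q0=[P3,P4,P5,P2] Q1=[P1] Q2=[]
t=4-6: P3@Q0 runs 2, rem=4, quantum used, demote→Q1. Q0=[P4,P5,P2] Q1=[P1,P3] Q2=[]
t=6-7: P4@Q0 runs 1, rem=5, I/O yield, promote→Q0. Q0=[P5,P2,P4] Q1=[P1,P3] Q2=[]
t=7-9: P5@Q0 runs 2, rem=5, quantum used, demote→Q1. Q0=[P2,P4] Q1=[P1,P3,P5] Q2=[]
t=9-11: P2@Q0 runs 2, rem=4, I/O yield, promote→Q0. Q0=[P4,P2] Q1=[P1,P3,P5] Q2=[]
t=11-12: P4@Q0 runs 1, rem=4, I/O yield, promote→Q0. Q0=[P2,P4] Q1=[P1,P3,P5] Q2=[]
t=12-14: P2@Q0 runs 2, rem=2, I/O yield, promote→Q0. Q0=[P4,P2] Q1=[P1,P3,P5] Q2=[]
t=14-15: P4@Q0 runs 1, rem=3, I/O yield, promote→Q0. Q0=[P2,P4] Q1=[P1,P3,P5] Q2=[]
t=15-17: P2@Q0 runs 2, rem=0, completes. Q0=[P4] Q1=[P1,P3,P5] Q2=[]
t=17-18: P4@Q0 runs 1, rem=2, I/O yield, promote→Q0. Q0=[P4] Q1=[P1,P3,P5] Q2=[]
t=18-19: P4@Q0 runs 1, rem=1, I/O yield, promote→Q0. Q0=[P4] Q1=[P1,P3,P5] Q2=[]
t=19-20: P4@Q0 runs 1, rem=0, completes. Q0=[] Q1=[P1,P3,P5] Q2=[]
t=20-24: P1@Q1 runs 4, rem=5, quantum used, demote→Q2. Q0=[] Q1=[P3,P5] Q2=[P1]
t=24-28: P3@Q1 runs 4, rem=0, completes. Q0=[] Q1=[P5] Q2=[P1]
t=28-32: P5@Q1 runs 4, rem=1, quantum used, demote→Q2. Q0=[] Q1=[] Q2=[P1,P5]
t=32-37: P1@Q2 runs 5, rem=0, completes. Q0=[] Q1=[] Q2=[P5]
t=37-38: P5@Q2 runs 1, rem=0, completes. Q0=[] Q1=[] Q2=[]

Answer: 1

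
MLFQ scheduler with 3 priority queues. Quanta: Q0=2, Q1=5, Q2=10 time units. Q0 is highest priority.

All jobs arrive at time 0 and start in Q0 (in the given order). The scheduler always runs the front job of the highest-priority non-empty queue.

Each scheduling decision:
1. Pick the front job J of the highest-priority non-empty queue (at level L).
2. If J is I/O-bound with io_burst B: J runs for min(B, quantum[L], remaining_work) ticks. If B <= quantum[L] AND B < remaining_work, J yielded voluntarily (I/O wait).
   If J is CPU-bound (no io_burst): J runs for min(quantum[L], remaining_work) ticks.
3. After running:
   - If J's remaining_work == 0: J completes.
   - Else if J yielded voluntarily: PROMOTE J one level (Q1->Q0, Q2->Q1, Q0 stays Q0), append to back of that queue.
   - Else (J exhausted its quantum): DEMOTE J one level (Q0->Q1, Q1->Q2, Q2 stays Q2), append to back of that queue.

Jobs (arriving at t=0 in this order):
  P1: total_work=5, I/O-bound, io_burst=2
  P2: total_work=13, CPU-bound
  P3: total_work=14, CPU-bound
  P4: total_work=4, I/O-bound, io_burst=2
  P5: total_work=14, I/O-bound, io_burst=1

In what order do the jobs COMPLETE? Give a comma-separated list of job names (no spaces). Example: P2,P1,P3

t=0-2: P1@Q0 runs 2, rem=3, I/O yield, promote→Q0. Q0=[P2,P3,P4,P5,P1] Q1=[] Q2=[]
t=2-4: P2@Q0 runs 2, rem=11, quantum used, demote→Q1. Q0=[P3,P4,P5,P1] Q1=[P2] Q2=[]
t=4-6: P3@Q0 runs 2, rem=12, quantum used, demote→Q1. Q0=[P4,P5,P1] Q1=[P2,P3] Q2=[]
t=6-8: P4@Q0 runs 2, rem=2, I/O yield, promote→Q0. Q0=[P5,P1,P4] Q1=[P2,P3] Q2=[]
t=8-9: P5@Q0 runs 1, rem=13, I/O yield, promote→Q0. Q0=[P1,P4,P5] Q1=[P2,P3] Q2=[]
t=9-11: P1@Q0 runs 2, rem=1, I/O yield, promote→Q0. Q0=[P4,P5,P1] Q1=[P2,P3] Q2=[]
t=11-13: P4@Q0 runs 2, rem=0, completes. Q0=[P5,P1] Q1=[P2,P3] Q2=[]
t=13-14: P5@Q0 runs 1, rem=12, I/O yield, promote→Q0. Q0=[P1,P5] Q1=[P2,P3] Q2=[]
t=14-15: P1@Q0 runs 1, rem=0, completes. Q0=[P5] Q1=[P2,P3] Q2=[]
t=15-16: P5@Q0 runs 1, rem=11, I/O yield, promote→Q0. Q0=[P5] Q1=[P2,P3] Q2=[]
t=16-17: P5@Q0 runs 1, rem=10, I/O yield, promote→Q0. Q0=[P5] Q1=[P2,P3] Q2=[]
t=17-18: P5@Q0 runs 1, rem=9, I/O yield, promote→Q0. Q0=[P5] Q1=[P2,P3] Q2=[]
t=18-19: P5@Q0 runs 1, rem=8, I/O yield, promote→Q0. Q0=[P5] Q1=[P2,P3] Q2=[]
t=19-20: P5@Q0 runs 1, rem=7, I/O yield, promote→Q0. Q0=[P5] Q1=[P2,P3] Q2=[]
t=20-21: P5@Q0 runs 1, rem=6, I/O yield, promote→Q0. Q0=[P5] Q1=[P2,P3] Q2=[]
t=21-22: P5@Q0 runs 1, rem=5, I/O yield, promote→Q0. Q0=[P5] Q1=[P2,P3] Q2=[]
t=22-23: P5@Q0 runs 1, rem=4, I/O yield, promote→Q0. Q0=[P5] Q1=[P2,P3] Q2=[]
t=23-24: P5@Q0 runs 1, rem=3, I/O yield, promote→Q0. Q0=[P5] Q1=[P2,P3] Q2=[]
t=24-25: P5@Q0 runs 1, rem=2, I/O yield, promote→Q0. Q0=[P5] Q1=[P2,P3] Q2=[]
t=25-26: P5@Q0 runs 1, rem=1, I/O yield, promote→Q0. Q0=[P5] Q1=[P2,P3] Q2=[]
t=26-27: P5@Q0 runs 1, rem=0, completes. Q0=[] Q1=[P2,P3] Q2=[]
t=27-32: P2@Q1 runs 5, rem=6, quantum used, demote→Q2. Q0=[] Q1=[P3] Q2=[P2]
t=32-37: P3@Q1 runs 5, rem=7, quantum used, demote→Q2. Q0=[] Q1=[] Q2=[P2,P3]
t=37-43: P2@Q2 runs 6, rem=0, completes. Q0=[] Q1=[] Q2=[P3]
t=43-50: P3@Q2 runs 7, rem=0, completes. Q0=[] Q1=[] Q2=[]

Answer: P4,P1,P5,P2,P3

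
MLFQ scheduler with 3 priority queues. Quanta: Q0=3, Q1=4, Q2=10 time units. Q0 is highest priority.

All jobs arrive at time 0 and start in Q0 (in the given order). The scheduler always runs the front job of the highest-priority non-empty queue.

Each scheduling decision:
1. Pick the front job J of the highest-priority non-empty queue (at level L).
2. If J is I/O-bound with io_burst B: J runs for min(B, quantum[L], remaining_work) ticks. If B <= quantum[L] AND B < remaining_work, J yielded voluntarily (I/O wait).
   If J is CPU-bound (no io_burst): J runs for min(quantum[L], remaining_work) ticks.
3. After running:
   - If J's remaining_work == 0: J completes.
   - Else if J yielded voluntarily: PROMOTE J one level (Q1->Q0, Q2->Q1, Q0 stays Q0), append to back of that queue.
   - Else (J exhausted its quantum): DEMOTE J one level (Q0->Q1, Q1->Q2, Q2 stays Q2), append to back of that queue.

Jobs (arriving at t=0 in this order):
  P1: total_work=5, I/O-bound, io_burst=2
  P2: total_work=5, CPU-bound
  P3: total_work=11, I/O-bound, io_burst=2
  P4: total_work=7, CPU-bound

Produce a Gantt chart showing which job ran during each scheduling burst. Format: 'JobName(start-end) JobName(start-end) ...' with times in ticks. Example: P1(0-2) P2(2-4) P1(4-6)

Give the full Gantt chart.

t=0-2: P1@Q0 runs 2, rem=3, I/O yield, promote→Q0. Q0=[P2,P3,P4,P1] Q1=[] Q2=[]
t=2-5: P2@Q0 runs 3, rem=2, quantum used, demote→Q1. Q0=[P3,P4,P1] Q1=[P2] Q2=[]
t=5-7: P3@Q0 runs 2, rem=9, I/O yield, promote→Q0. Q0=[P4,P1,P3] Q1=[P2] Q2=[]
t=7-10: P4@Q0 runs 3, rem=4, quantum used, demote→Q1. Q0=[P1,P3] Q1=[P2,P4] Q2=[]
t=10-12: P1@Q0 runs 2, rem=1, I/O yield, promote→Q0. Q0=[P3,P1] Q1=[P2,P4] Q2=[]
t=12-14: P3@Q0 runs 2, rem=7, I/O yield, promote→Q0. Q0=[P1,P3] Q1=[P2,P4] Q2=[]
t=14-15: P1@Q0 runs 1, rem=0, completes. Q0=[P3] Q1=[P2,P4] Q2=[]
t=15-17: P3@Q0 runs 2, rem=5, I/O yield, promote→Q0. Q0=[P3] Q1=[P2,P4] Q2=[]
t=17-19: P3@Q0 runs 2, rem=3, I/O yield, promote→Q0. Q0=[P3] Q1=[P2,P4] Q2=[]
t=19-21: P3@Q0 runs 2, rem=1, I/O yield, promote→Q0. Q0=[P3] Q1=[P2,P4] Q2=[]
t=21-22: P3@Q0 runs 1, rem=0, completes. Q0=[] Q1=[P2,P4] Q2=[]
t=22-24: P2@Q1 runs 2, rem=0, completes. Q0=[] Q1=[P4] Q2=[]
t=24-28: P4@Q1 runs 4, rem=0, completes. Q0=[] Q1=[] Q2=[]

Answer: P1(0-2) P2(2-5) P3(5-7) P4(7-10) P1(10-12) P3(12-14) P1(14-15) P3(15-17) P3(17-19) P3(19-21) P3(21-22) P2(22-24) P4(24-28)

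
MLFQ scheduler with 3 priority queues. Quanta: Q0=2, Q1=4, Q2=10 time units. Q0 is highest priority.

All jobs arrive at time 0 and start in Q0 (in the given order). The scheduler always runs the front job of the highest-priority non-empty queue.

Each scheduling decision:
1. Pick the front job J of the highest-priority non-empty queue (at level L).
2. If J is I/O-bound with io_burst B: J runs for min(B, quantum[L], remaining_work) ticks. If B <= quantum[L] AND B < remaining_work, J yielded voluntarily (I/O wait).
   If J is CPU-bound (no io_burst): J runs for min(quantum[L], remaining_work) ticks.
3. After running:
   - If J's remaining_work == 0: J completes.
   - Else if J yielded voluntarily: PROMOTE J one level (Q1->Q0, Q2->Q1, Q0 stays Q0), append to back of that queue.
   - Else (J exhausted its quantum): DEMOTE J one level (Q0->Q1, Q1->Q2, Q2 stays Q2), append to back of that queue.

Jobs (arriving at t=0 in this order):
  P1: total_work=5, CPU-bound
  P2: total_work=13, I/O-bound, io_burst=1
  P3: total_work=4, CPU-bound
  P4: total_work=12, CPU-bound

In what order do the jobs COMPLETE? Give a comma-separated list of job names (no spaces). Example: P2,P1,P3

t=0-2: P1@Q0 runs 2, rem=3, quantum used, demote→Q1. Q0=[P2,P3,P4] Q1=[P1] Q2=[]
t=2-3: P2@Q0 runs 1, rem=12, I/O yield, promote→Q0. Q0=[P3,P4,P2] Q1=[P1] Q2=[]
t=3-5: P3@Q0 runs 2, rem=2, quantum used, demote→Q1. Q0=[P4,P2] Q1=[P1,P3] Q2=[]
t=5-7: P4@Q0 runs 2, rem=10, quantum used, demote→Q1. Q0=[P2] Q1=[P1,P3,P4] Q2=[]
t=7-8: P2@Q0 runs 1, rem=11, I/O yield, promote→Q0. Q0=[P2] Q1=[P1,P3,P4] Q2=[]
t=8-9: P2@Q0 runs 1, rem=10, I/O yield, promote→Q0. Q0=[P2] Q1=[P1,P3,P4] Q2=[]
t=9-10: P2@Q0 runs 1, rem=9, I/O yield, promote→Q0. Q0=[P2] Q1=[P1,P3,P4] Q2=[]
t=10-11: P2@Q0 runs 1, rem=8, I/O yield, promote→Q0. Q0=[P2] Q1=[P1,P3,P4] Q2=[]
t=11-12: P2@Q0 runs 1, rem=7, I/O yield, promote→Q0. Q0=[P2] Q1=[P1,P3,P4] Q2=[]
t=12-13: P2@Q0 runs 1, rem=6, I/O yield, promote→Q0. Q0=[P2] Q1=[P1,P3,P4] Q2=[]
t=13-14: P2@Q0 runs 1, rem=5, I/O yield, promote→Q0. Q0=[P2] Q1=[P1,P3,P4] Q2=[]
t=14-15: P2@Q0 runs 1, rem=4, I/O yield, promote→Q0. Q0=[P2] Q1=[P1,P3,P4] Q2=[]
t=15-16: P2@Q0 runs 1, rem=3, I/O yield, promote→Q0. Q0=[P2] Q1=[P1,P3,P4] Q2=[]
t=16-17: P2@Q0 runs 1, rem=2, I/O yield, promote→Q0. Q0=[P2] Q1=[P1,P3,P4] Q2=[]
t=17-18: P2@Q0 runs 1, rem=1, I/O yield, promote→Q0. Q0=[P2] Q1=[P1,P3,P4] Q2=[]
t=18-19: P2@Q0 runs 1, rem=0, completes. Q0=[] Q1=[P1,P3,P4] Q2=[]
t=19-22: P1@Q1 runs 3, rem=0, completes. Q0=[] Q1=[P3,P4] Q2=[]
t=22-24: P3@Q1 runs 2, rem=0, completes. Q0=[] Q1=[P4] Q2=[]
t=24-28: P4@Q1 runs 4, rem=6, quantum used, demote→Q2. Q0=[] Q1=[] Q2=[P4]
t=28-34: P4@Q2 runs 6, rem=0, completes. Q0=[] Q1=[] Q2=[]

Answer: P2,P1,P3,P4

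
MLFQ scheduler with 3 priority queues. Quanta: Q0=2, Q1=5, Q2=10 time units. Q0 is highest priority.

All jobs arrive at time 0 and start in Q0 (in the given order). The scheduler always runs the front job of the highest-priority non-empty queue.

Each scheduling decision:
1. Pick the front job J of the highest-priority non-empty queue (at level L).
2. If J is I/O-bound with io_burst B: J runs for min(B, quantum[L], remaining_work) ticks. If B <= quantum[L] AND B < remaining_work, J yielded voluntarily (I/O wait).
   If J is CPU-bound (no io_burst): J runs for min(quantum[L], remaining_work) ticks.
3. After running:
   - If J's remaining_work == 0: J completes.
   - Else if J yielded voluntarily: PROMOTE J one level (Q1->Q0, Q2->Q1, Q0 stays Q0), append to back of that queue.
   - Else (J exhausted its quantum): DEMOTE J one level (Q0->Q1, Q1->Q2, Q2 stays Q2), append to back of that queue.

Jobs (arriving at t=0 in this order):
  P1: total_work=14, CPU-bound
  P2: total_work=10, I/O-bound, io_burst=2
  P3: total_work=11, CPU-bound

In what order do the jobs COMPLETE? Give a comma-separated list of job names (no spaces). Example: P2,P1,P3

Answer: P2,P1,P3

Derivation:
t=0-2: P1@Q0 runs 2, rem=12, quantum used, demote→Q1. Q0=[P2,P3] Q1=[P1] Q2=[]
t=2-4: P2@Q0 runs 2, rem=8, I/O yield, promote→Q0. Q0=[P3,P2] Q1=[P1] Q2=[]
t=4-6: P3@Q0 runs 2, rem=9, quantum used, demote→Q1. Q0=[P2] Q1=[P1,P3] Q2=[]
t=6-8: P2@Q0 runs 2, rem=6, I/O yield, promote→Q0. Q0=[P2] Q1=[P1,P3] Q2=[]
t=8-10: P2@Q0 runs 2, rem=4, I/O yield, promote→Q0. Q0=[P2] Q1=[P1,P3] Q2=[]
t=10-12: P2@Q0 runs 2, rem=2, I/O yield, promote→Q0. Q0=[P2] Q1=[P1,P3] Q2=[]
t=12-14: P2@Q0 runs 2, rem=0, completes. Q0=[] Q1=[P1,P3] Q2=[]
t=14-19: P1@Q1 runs 5, rem=7, quantum used, demote→Q2. Q0=[] Q1=[P3] Q2=[P1]
t=19-24: P3@Q1 runs 5, rem=4, quantum used, demote→Q2. Q0=[] Q1=[] Q2=[P1,P3]
t=24-31: P1@Q2 runs 7, rem=0, completes. Q0=[] Q1=[] Q2=[P3]
t=31-35: P3@Q2 runs 4, rem=0, completes. Q0=[] Q1=[] Q2=[]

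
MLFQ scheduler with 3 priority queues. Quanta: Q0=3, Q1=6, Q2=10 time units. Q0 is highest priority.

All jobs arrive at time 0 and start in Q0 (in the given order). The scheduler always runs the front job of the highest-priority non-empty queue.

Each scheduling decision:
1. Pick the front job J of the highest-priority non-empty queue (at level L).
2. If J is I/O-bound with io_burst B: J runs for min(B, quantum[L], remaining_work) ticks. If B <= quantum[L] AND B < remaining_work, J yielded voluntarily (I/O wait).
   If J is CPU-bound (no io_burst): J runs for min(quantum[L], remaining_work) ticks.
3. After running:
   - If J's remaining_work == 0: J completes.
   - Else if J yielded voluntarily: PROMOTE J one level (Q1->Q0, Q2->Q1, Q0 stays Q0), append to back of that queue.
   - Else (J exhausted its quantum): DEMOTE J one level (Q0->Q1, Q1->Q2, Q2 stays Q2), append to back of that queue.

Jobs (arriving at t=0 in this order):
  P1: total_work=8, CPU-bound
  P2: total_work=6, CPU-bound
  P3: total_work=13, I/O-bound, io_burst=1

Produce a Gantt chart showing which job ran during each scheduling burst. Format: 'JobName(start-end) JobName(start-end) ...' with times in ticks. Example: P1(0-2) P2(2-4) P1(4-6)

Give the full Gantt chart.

Answer: P1(0-3) P2(3-6) P3(6-7) P3(7-8) P3(8-9) P3(9-10) P3(10-11) P3(11-12) P3(12-13) P3(13-14) P3(14-15) P3(15-16) P3(16-17) P3(17-18) P3(18-19) P1(19-24) P2(24-27)

Derivation:
t=0-3: P1@Q0 runs 3, rem=5, quantum used, demote→Q1. Q0=[P2,P3] Q1=[P1] Q2=[]
t=3-6: P2@Q0 runs 3, rem=3, quantum used, demote→Q1. Q0=[P3] Q1=[P1,P2] Q2=[]
t=6-7: P3@Q0 runs 1, rem=12, I/O yield, promote→Q0. Q0=[P3] Q1=[P1,P2] Q2=[]
t=7-8: P3@Q0 runs 1, rem=11, I/O yield, promote→Q0. Q0=[P3] Q1=[P1,P2] Q2=[]
t=8-9: P3@Q0 runs 1, rem=10, I/O yield, promote→Q0. Q0=[P3] Q1=[P1,P2] Q2=[]
t=9-10: P3@Q0 runs 1, rem=9, I/O yield, promote→Q0. Q0=[P3] Q1=[P1,P2] Q2=[]
t=10-11: P3@Q0 runs 1, rem=8, I/O yield, promote→Q0. Q0=[P3] Q1=[P1,P2] Q2=[]
t=11-12: P3@Q0 runs 1, rem=7, I/O yield, promote→Q0. Q0=[P3] Q1=[P1,P2] Q2=[]
t=12-13: P3@Q0 runs 1, rem=6, I/O yield, promote→Q0. Q0=[P3] Q1=[P1,P2] Q2=[]
t=13-14: P3@Q0 runs 1, rem=5, I/O yield, promote→Q0. Q0=[P3] Q1=[P1,P2] Q2=[]
t=14-15: P3@Q0 runs 1, rem=4, I/O yield, promote→Q0. Q0=[P3] Q1=[P1,P2] Q2=[]
t=15-16: P3@Q0 runs 1, rem=3, I/O yield, promote→Q0. Q0=[P3] Q1=[P1,P2] Q2=[]
t=16-17: P3@Q0 runs 1, rem=2, I/O yield, promote→Q0. Q0=[P3] Q1=[P1,P2] Q2=[]
t=17-18: P3@Q0 runs 1, rem=1, I/O yield, promote→Q0. Q0=[P3] Q1=[P1,P2] Q2=[]
t=18-19: P3@Q0 runs 1, rem=0, completes. Q0=[] Q1=[P1,P2] Q2=[]
t=19-24: P1@Q1 runs 5, rem=0, completes. Q0=[] Q1=[P2] Q2=[]
t=24-27: P2@Q1 runs 3, rem=0, completes. Q0=[] Q1=[] Q2=[]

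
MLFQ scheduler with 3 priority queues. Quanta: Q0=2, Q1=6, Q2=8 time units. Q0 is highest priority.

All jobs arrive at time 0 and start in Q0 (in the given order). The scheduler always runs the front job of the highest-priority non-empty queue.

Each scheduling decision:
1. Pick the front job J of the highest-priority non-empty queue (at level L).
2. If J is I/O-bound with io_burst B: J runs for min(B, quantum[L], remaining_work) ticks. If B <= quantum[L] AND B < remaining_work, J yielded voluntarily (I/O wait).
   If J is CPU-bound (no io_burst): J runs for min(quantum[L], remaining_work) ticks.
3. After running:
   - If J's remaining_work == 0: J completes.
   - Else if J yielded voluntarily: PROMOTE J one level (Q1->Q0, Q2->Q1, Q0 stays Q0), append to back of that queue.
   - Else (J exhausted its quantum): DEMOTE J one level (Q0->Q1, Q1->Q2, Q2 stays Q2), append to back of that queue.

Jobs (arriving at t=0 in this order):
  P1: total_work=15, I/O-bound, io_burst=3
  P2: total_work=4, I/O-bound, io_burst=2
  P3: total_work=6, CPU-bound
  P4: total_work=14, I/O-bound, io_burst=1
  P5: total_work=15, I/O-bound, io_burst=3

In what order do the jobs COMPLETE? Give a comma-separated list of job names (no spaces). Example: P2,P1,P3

t=0-2: P1@Q0 runs 2, rem=13, quantum used, demote→Q1. Q0=[P2,P3,P4,P5] Q1=[P1] Q2=[]
t=2-4: P2@Q0 runs 2, rem=2, I/O yield, promote→Q0. Q0=[P3,P4,P5,P2] Q1=[P1] Q2=[]
t=4-6: P3@Q0 runs 2, rem=4, quantum used, demote→Q1. Q0=[P4,P5,P2] Q1=[P1,P3] Q2=[]
t=6-7: P4@Q0 runs 1, rem=13, I/O yield, promote→Q0. Q0=[P5,P2,P4] Q1=[P1,P3] Q2=[]
t=7-9: P5@Q0 runs 2, rem=13, quantum used, demote→Q1. Q0=[P2,P4] Q1=[P1,P3,P5] Q2=[]
t=9-11: P2@Q0 runs 2, rem=0, completes. Q0=[P4] Q1=[P1,P3,P5] Q2=[]
t=11-12: P4@Q0 runs 1, rem=12, I/O yield, promote→Q0. Q0=[P4] Q1=[P1,P3,P5] Q2=[]
t=12-13: P4@Q0 runs 1, rem=11, I/O yield, promote→Q0. Q0=[P4] Q1=[P1,P3,P5] Q2=[]
t=13-14: P4@Q0 runs 1, rem=10, I/O yield, promote→Q0. Q0=[P4] Q1=[P1,P3,P5] Q2=[]
t=14-15: P4@Q0 runs 1, rem=9, I/O yield, promote→Q0. Q0=[P4] Q1=[P1,P3,P5] Q2=[]
t=15-16: P4@Q0 runs 1, rem=8, I/O yield, promote→Q0. Q0=[P4] Q1=[P1,P3,P5] Q2=[]
t=16-17: P4@Q0 runs 1, rem=7, I/O yield, promote→Q0. Q0=[P4] Q1=[P1,P3,P5] Q2=[]
t=17-18: P4@Q0 runs 1, rem=6, I/O yield, promote→Q0. Q0=[P4] Q1=[P1,P3,P5] Q2=[]
t=18-19: P4@Q0 runs 1, rem=5, I/O yield, promote→Q0. Q0=[P4] Q1=[P1,P3,P5] Q2=[]
t=19-20: P4@Q0 runs 1, rem=4, I/O yield, promote→Q0. Q0=[P4] Q1=[P1,P3,P5] Q2=[]
t=20-21: P4@Q0 runs 1, rem=3, I/O yield, promote→Q0. Q0=[P4] Q1=[P1,P3,P5] Q2=[]
t=21-22: P4@Q0 runs 1, rem=2, I/O yield, promote→Q0. Q0=[P4] Q1=[P1,P3,P5] Q2=[]
t=22-23: P4@Q0 runs 1, rem=1, I/O yield, promote→Q0. Q0=[P4] Q1=[P1,P3,P5] Q2=[]
t=23-24: P4@Q0 runs 1, rem=0, completes. Q0=[] Q1=[P1,P3,P5] Q2=[]
t=24-27: P1@Q1 runs 3, rem=10, I/O yield, promote→Q0. Q0=[P1] Q1=[P3,P5] Q2=[]
t=27-29: P1@Q0 runs 2, rem=8, quantum used, demote→Q1. Q0=[] Q1=[P3,P5,P1] Q2=[]
t=29-33: P3@Q1 runs 4, rem=0, completes. Q0=[] Q1=[P5,P1] Q2=[]
t=33-36: P5@Q1 runs 3, rem=10, I/O yield, promote→Q0. Q0=[P5] Q1=[P1] Q2=[]
t=36-38: P5@Q0 runs 2, rem=8, quantum used, demote→Q1. Q0=[] Q1=[P1,P5] Q2=[]
t=38-41: P1@Q1 runs 3, rem=5, I/O yield, promote→Q0. Q0=[P1] Q1=[P5] Q2=[]
t=41-43: P1@Q0 runs 2, rem=3, quantum used, demote→Q1. Q0=[] Q1=[P5,P1] Q2=[]
t=43-46: P5@Q1 runs 3, rem=5, I/O yield, promote→Q0. Q0=[P5] Q1=[P1] Q2=[]
t=46-48: P5@Q0 runs 2, rem=3, quantum used, demote→Q1. Q0=[] Q1=[P1,P5] Q2=[]
t=48-51: P1@Q1 runs 3, rem=0, completes. Q0=[] Q1=[P5] Q2=[]
t=51-54: P5@Q1 runs 3, rem=0, completes. Q0=[] Q1=[] Q2=[]

Answer: P2,P4,P3,P1,P5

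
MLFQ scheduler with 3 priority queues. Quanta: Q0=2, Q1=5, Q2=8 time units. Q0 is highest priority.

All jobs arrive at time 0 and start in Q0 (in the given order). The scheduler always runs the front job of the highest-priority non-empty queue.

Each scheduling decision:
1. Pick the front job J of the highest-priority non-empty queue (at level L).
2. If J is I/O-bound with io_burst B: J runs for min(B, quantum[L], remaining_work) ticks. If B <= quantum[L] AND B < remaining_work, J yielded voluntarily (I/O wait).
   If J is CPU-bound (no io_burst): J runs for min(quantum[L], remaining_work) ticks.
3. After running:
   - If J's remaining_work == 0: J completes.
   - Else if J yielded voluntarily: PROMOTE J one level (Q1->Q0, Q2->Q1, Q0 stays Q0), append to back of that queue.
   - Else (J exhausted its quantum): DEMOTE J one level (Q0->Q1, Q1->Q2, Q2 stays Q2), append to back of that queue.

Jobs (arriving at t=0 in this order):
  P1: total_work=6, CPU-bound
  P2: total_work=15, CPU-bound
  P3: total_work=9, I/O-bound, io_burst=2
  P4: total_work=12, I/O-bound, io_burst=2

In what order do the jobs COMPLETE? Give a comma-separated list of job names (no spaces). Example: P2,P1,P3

t=0-2: P1@Q0 runs 2, rem=4, quantum used, demote→Q1. Q0=[P2,P3,P4] Q1=[P1] Q2=[]
t=2-4: P2@Q0 runs 2, rem=13, quantum used, demote→Q1. Q0=[P3,P4] Q1=[P1,P2] Q2=[]
t=4-6: P3@Q0 runs 2, rem=7, I/O yield, promote→Q0. Q0=[P4,P3] Q1=[P1,P2] Q2=[]
t=6-8: P4@Q0 runs 2, rem=10, I/O yield, promote→Q0. Q0=[P3,P4] Q1=[P1,P2] Q2=[]
t=8-10: P3@Q0 runs 2, rem=5, I/O yield, promote→Q0. Q0=[P4,P3] Q1=[P1,P2] Q2=[]
t=10-12: P4@Q0 runs 2, rem=8, I/O yield, promote→Q0. Q0=[P3,P4] Q1=[P1,P2] Q2=[]
t=12-14: P3@Q0 runs 2, rem=3, I/O yield, promote→Q0. Q0=[P4,P3] Q1=[P1,P2] Q2=[]
t=14-16: P4@Q0 runs 2, rem=6, I/O yield, promote→Q0. Q0=[P3,P4] Q1=[P1,P2] Q2=[]
t=16-18: P3@Q0 runs 2, rem=1, I/O yield, promote→Q0. Q0=[P4,P3] Q1=[P1,P2] Q2=[]
t=18-20: P4@Q0 runs 2, rem=4, I/O yield, promote→Q0. Q0=[P3,P4] Q1=[P1,P2] Q2=[]
t=20-21: P3@Q0 runs 1, rem=0, completes. Q0=[P4] Q1=[P1,P2] Q2=[]
t=21-23: P4@Q0 runs 2, rem=2, I/O yield, promote→Q0. Q0=[P4] Q1=[P1,P2] Q2=[]
t=23-25: P4@Q0 runs 2, rem=0, completes. Q0=[] Q1=[P1,P2] Q2=[]
t=25-29: P1@Q1 runs 4, rem=0, completes. Q0=[] Q1=[P2] Q2=[]
t=29-34: P2@Q1 runs 5, rem=8, quantum used, demote→Q2. Q0=[] Q1=[] Q2=[P2]
t=34-42: P2@Q2 runs 8, rem=0, completes. Q0=[] Q1=[] Q2=[]

Answer: P3,P4,P1,P2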